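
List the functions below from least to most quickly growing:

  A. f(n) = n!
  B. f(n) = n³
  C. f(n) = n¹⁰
B < C < A

Comparing growth rates:
B = n³ is O(n³)
C = n¹⁰ is O(n¹⁰)
A = n! is O(n!)

Therefore, the order from slowest to fastest is: B < C < A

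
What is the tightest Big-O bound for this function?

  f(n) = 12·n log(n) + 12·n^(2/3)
O(n log n)

The dominant term in 12·n log(n) + 12·n^(2/3) is 12·n log(n), which is Θ(n log n).
Lower-order terms (12·n^(2/3)) are asymptotically negligible.
Constants are absorbed, so the tightest bound is O(n log n).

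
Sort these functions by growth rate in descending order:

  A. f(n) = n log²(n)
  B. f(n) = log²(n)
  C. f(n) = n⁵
C > A > B

Comparing growth rates:
C = n⁵ is O(n⁵)
A = n log²(n) is O(n log² n)
B = log²(n) is O(log² n)

Therefore, the order from fastest to slowest is: C > A > B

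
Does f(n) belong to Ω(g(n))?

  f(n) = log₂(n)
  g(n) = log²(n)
False

f(n) = log₂(n) is O(log n), and g(n) = log²(n) is O(log² n).
Since O(log n) grows slower than O(log² n), f(n) = Ω(g(n)) is false.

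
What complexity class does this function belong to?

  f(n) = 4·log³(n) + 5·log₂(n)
O(log³ n)

The dominant term in 4·log³(n) + 5·log₂(n) is 4·log³(n), which is Θ(log³ n).
Lower-order terms (5·log₂(n)) are asymptotically negligible.
Constants are absorbed, so the tightest bound is O(log³ n).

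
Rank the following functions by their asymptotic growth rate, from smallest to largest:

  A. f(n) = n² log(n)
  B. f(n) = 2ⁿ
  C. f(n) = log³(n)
C < A < B

Comparing growth rates:
C = log³(n) is O(log³ n)
A = n² log(n) is O(n² log n)
B = 2ⁿ is O(2ⁿ)

Therefore, the order from slowest to fastest is: C < A < B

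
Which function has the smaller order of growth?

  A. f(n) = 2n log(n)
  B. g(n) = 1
B

f(n) = 2n log(n) is O(n log n), while g(n) = 1 is O(1).
Since O(1) grows slower than O(n log n), g(n) is dominated.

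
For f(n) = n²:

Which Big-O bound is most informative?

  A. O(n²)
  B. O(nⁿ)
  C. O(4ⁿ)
A

f(n) = n² is O(n²).
All listed options are valid Big-O bounds (upper bounds),
but O(n²) is the tightest (smallest valid bound).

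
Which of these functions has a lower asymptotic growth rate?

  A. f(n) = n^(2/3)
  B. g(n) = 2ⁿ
A

f(n) = n^(2/3) is O(n^(2/3)), while g(n) = 2ⁿ is O(2ⁿ).
Since O(n^(2/3)) grows slower than O(2ⁿ), f(n) is dominated.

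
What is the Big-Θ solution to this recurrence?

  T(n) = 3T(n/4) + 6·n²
Θ(n²)

Master Theorem: a = 3, b = 4, f(n) = 6·n².
Compute the critical exponent d = log₄(3) = 0.792.
Compare f(n) = Θ(n²) against n^d:
  k = 2 > d = 0.792, so f(n) = Ω(n^(d+ε)) — Case 3.
  Regularity: a·(n/b)^2/n^2 = a/b^2 = 3/16 < 1 ✓.
  The top-level work dominates: T(n) = Θ(f(n)) = Θ(n²).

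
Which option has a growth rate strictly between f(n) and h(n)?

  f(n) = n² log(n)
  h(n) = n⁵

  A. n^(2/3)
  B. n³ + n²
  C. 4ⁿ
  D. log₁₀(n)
B

We need g(n) with n² log(n) = o(g(n)) and g(n) = o(n⁵), i.e. O(n² log n) ≺ g ≺ O(n⁵).
Check each option:
  A. n^(2/3) — O(n^(2/3)) does not grow strictly faster than f(n)
  B. n³ + n² — O(n³) is strictly between O(n² log n) and O(n⁵) ✓
  C. 4ⁿ — O(4ⁿ) does not grow strictly slower than h(n)
  D. log₁₀(n) — O(log n) does not grow strictly faster than f(n)

Only option B (n³ + n²) lies strictly between.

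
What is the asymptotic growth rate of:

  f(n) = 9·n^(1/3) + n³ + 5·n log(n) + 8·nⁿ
Θ(nⁿ)

Order the terms by growth rate: 9·n^(1/3) ≺ 5·n log(n) ≺ n³ ≺ 8·nⁿ.
The fastest-growing term 8·nⁿ dominates as n → ∞; dropping its constant factor gives Θ(nⁿ).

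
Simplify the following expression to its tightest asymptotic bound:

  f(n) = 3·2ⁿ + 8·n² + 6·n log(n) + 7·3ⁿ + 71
Θ(3ⁿ)

Order the terms by growth rate: 71 ≺ 6·n log(n) ≺ 8·n² ≺ 3·2ⁿ ≺ 7·3ⁿ.
The fastest-growing term 7·3ⁿ dominates as n → ∞; dropping its constant factor gives Θ(3ⁿ).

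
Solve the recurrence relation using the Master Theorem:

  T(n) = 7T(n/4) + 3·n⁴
Θ(n⁴)

Master Theorem: a = 7, b = 4, f(n) = 3·n⁴.
Compute the critical exponent d = log₄(7) = 1.404.
Compare f(n) = Θ(n⁴) against n^d:
  k = 4 > d = 1.404, so f(n) = Ω(n^(d+ε)) — Case 3.
  Regularity: a·(n/b)^4/n^4 = a/b^4 = 7/256 < 1 ✓.
  The top-level work dominates: T(n) = Θ(f(n)) = Θ(n⁴).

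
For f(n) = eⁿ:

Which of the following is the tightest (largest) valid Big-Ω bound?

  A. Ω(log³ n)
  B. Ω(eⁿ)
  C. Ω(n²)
B

f(n) = eⁿ is Ω(eⁿ).
All listed options are valid Big-Ω bounds (lower bounds),
but Ω(eⁿ) is the tightest (largest valid bound).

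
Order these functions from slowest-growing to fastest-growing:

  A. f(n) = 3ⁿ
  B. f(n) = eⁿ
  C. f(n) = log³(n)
C < B < A

Comparing growth rates:
C = log³(n) is O(log³ n)
B = eⁿ is O(eⁿ)
A = 3ⁿ is O(3ⁿ)

Therefore, the order from slowest to fastest is: C < B < A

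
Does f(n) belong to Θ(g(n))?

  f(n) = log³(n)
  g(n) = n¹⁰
False

f(n) = log³(n) is O(log³ n), and g(n) = n¹⁰ is O(n¹⁰).
Since they have different growth rates, f(n) = Θ(g(n)) is false.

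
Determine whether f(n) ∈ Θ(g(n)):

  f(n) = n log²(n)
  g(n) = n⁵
False

f(n) = n log²(n) is O(n log² n), and g(n) = n⁵ is O(n⁵).
Since they have different growth rates, f(n) = Θ(g(n)) is false.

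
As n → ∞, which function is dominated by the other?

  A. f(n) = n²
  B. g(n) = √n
B

f(n) = n² is O(n²), while g(n) = √n is O(√n).
Since O(√n) grows slower than O(n²), g(n) is dominated.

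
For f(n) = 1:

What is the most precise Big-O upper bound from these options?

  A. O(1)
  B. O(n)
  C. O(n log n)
A

f(n) = 1 is O(1).
All listed options are valid Big-O bounds (upper bounds),
but O(1) is the tightest (smallest valid bound).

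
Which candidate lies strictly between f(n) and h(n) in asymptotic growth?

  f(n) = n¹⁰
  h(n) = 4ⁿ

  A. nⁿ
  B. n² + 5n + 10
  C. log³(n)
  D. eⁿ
D

We need g(n) with n¹⁰ = o(g(n)) and g(n) = o(4ⁿ), i.e. O(n¹⁰) ≺ g ≺ O(4ⁿ).
Check each option:
  A. nⁿ — O(nⁿ) does not grow strictly slower than h(n)
  B. n² + 5n + 10 — O(n²) does not grow strictly faster than f(n)
  C. log³(n) — O(log³ n) does not grow strictly faster than f(n)
  D. eⁿ — O(eⁿ) is strictly between O(n¹⁰) and O(4ⁿ) ✓

Only option D (eⁿ) lies strictly between.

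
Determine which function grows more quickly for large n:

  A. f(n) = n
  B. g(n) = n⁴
B

f(n) = n is O(n), while g(n) = n⁴ is O(n⁴).
Since O(n⁴) grows faster than O(n), g(n) dominates.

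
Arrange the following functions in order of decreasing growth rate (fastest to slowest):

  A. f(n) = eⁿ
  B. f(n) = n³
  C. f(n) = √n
A > B > C

Comparing growth rates:
A = eⁿ is O(eⁿ)
B = n³ is O(n³)
C = √n is O(√n)

Therefore, the order from fastest to slowest is: A > B > C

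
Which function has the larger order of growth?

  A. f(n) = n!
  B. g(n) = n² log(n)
A

f(n) = n! is O(n!), while g(n) = n² log(n) is O(n² log n).
Since O(n!) grows faster than O(n² log n), f(n) dominates.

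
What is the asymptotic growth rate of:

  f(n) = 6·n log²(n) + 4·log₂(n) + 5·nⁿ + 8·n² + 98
Θ(nⁿ)

Order the terms by growth rate: 98 ≺ 4·log₂(n) ≺ 6·n log²(n) ≺ 8·n² ≺ 5·nⁿ.
The fastest-growing term 5·nⁿ dominates as n → ∞; dropping its constant factor gives Θ(nⁿ).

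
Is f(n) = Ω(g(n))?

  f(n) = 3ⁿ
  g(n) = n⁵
True

f(n) = 3ⁿ is O(3ⁿ), and g(n) = n⁵ is O(n⁵).
Since O(3ⁿ) grows at least as fast as O(n⁵), f(n) = Ω(g(n)) is true.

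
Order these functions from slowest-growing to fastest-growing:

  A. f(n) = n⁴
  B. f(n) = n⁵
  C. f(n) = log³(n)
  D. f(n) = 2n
C < D < A < B

Comparing growth rates:
C = log³(n) is O(log³ n)
D = 2n is O(n)
A = n⁴ is O(n⁴)
B = n⁵ is O(n⁵)

Therefore, the order from slowest to fastest is: C < D < A < B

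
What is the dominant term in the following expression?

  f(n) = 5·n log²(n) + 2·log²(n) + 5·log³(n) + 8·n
5·n log²(n)

Looking at each term:
  - 5·n log²(n) is O(n log² n)
  - 2·log²(n) is O(log² n)
  - 5·log³(n) is O(log³ n)
  - 8·n is O(n)

The term 5·n log²(n) (O(n log² n)) grows fastest and dominates all others.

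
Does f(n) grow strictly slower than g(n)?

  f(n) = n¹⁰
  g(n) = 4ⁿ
True

f(n) = n¹⁰ is O(n¹⁰), and g(n) = 4ⁿ is O(4ⁿ).
Since O(n¹⁰) grows strictly slower than O(4ⁿ), f(n) = o(g(n)) is true.
This means lim(n→∞) f(n)/g(n) = 0.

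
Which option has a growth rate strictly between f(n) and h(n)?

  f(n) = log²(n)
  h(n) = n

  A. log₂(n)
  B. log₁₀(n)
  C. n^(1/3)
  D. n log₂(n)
C

We need g(n) with log²(n) = o(g(n)) and g(n) = o(n), i.e. O(log² n) ≺ g ≺ O(n).
Check each option:
  A. log₂(n) — O(log n) does not grow strictly faster than f(n)
  B. log₁₀(n) — O(log n) does not grow strictly faster than f(n)
  C. n^(1/3) — O(n^(1/3)) is strictly between O(log² n) and O(n) ✓
  D. n log₂(n) — O(n log n) does not grow strictly slower than h(n)

Only option C (n^(1/3)) lies strictly between.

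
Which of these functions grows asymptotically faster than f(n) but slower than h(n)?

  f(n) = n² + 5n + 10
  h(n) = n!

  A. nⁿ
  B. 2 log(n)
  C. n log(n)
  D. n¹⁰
D

We need g(n) with n² + 5n + 10 = o(g(n)) and g(n) = o(n!), i.e. O(n²) ≺ g ≺ O(n!).
Check each option:
  A. nⁿ — O(nⁿ) does not grow strictly slower than h(n)
  B. 2 log(n) — O(log n) does not grow strictly faster than f(n)
  C. n log(n) — O(n log n) does not grow strictly faster than f(n)
  D. n¹⁰ — O(n¹⁰) is strictly between O(n²) and O(n!) ✓

Only option D (n¹⁰) lies strictly between.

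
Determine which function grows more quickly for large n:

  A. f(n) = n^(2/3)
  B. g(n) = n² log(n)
B

f(n) = n^(2/3) is O(n^(2/3)), while g(n) = n² log(n) is O(n² log n).
Since O(n² log n) grows faster than O(n^(2/3)), g(n) dominates.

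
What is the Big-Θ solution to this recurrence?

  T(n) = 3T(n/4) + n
Θ(n)

Master Theorem: a = 3, b = 4, f(n) = n.
Compute the critical exponent d = log₄(3) = 0.792.
Compare f(n) = Θ(n) against n^d:
  k = 1 > d = 0.792, so f(n) = Ω(n^(d+ε)) — Case 3.
  Regularity: a·(n/b)^1/n^1 = a/b^1 = 3/4 < 1 ✓.
  The top-level work dominates: T(n) = Θ(f(n)) = Θ(n).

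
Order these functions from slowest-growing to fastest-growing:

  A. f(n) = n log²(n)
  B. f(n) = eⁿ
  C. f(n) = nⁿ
A < B < C

Comparing growth rates:
A = n log²(n) is O(n log² n)
B = eⁿ is O(eⁿ)
C = nⁿ is O(nⁿ)

Therefore, the order from slowest to fastest is: A < B < C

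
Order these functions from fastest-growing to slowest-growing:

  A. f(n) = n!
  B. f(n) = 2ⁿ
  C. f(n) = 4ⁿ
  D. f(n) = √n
A > C > B > D

Comparing growth rates:
A = n! is O(n!)
C = 4ⁿ is O(4ⁿ)
B = 2ⁿ is O(2ⁿ)
D = √n is O(√n)

Therefore, the order from fastest to slowest is: A > C > B > D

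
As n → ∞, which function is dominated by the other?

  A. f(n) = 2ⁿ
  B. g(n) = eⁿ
A

f(n) = 2ⁿ is O(2ⁿ), while g(n) = eⁿ is O(eⁿ).
Since O(2ⁿ) grows slower than O(eⁿ), f(n) is dominated.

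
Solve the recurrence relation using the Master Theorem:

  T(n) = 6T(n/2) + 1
Θ(n^log₂(6))

Master Theorem: a = 6, b = 2, f(n) = 1.
Compute the critical exponent d = log₂(6) = 2.585.
Compare f(n) = Θ(1) against n^d:
  k = 0 < d = 2.585, so f(n) = O(n^(d-ε)) — Case 1.
  The recursion cost dominates: T(n) = Θ(n^d) = Θ(n^log₂(6)).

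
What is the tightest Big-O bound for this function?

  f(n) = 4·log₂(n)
O(log n)

The dominant term in 4·log₂(n) is 4·log₂(n), which is Θ(log n).
Constants are absorbed, so the tightest bound is O(log n).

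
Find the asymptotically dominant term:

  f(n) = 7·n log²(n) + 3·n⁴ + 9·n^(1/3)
3·n⁴

Looking at each term:
  - 7·n log²(n) is O(n log² n)
  - 3·n⁴ is O(n⁴)
  - 9·n^(1/3) is O(n^(1/3))

The term 3·n⁴ (O(n⁴)) grows fastest and dominates all others.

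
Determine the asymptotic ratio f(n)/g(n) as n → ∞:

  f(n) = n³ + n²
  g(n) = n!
0

Since n³ + n² (O(n³)) grows slower than n! (O(n!)),
the ratio f(n)/g(n) → 0 as n → ∞.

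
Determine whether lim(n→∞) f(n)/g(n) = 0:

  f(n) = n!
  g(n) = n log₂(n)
False

f(n) = n! is O(n!), and g(n) = n log₂(n) is O(n log n).
Since O(n!) grows faster than or equal to O(n log n), f(n) = o(g(n)) is false.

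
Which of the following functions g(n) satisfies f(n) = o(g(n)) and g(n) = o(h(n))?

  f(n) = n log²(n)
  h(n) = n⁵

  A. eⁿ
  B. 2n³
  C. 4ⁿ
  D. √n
B

We need g(n) with n log²(n) = o(g(n)) and g(n) = o(n⁵), i.e. O(n log² n) ≺ g ≺ O(n⁵).
Check each option:
  A. eⁿ — O(eⁿ) does not grow strictly slower than h(n)
  B. 2n³ — O(n³) is strictly between O(n log² n) and O(n⁵) ✓
  C. 4ⁿ — O(4ⁿ) does not grow strictly slower than h(n)
  D. √n — O(√n) does not grow strictly faster than f(n)

Only option B (2n³) lies strictly between.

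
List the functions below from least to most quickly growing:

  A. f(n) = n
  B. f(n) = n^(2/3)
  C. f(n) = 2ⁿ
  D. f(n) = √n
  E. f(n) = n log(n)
D < B < A < E < C

Comparing growth rates:
D = √n is O(√n)
B = n^(2/3) is O(n^(2/3))
A = n is O(n)
E = n log(n) is O(n log n)
C = 2ⁿ is O(2ⁿ)

Therefore, the order from slowest to fastest is: D < B < A < E < C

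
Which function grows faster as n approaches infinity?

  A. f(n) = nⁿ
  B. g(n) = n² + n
A

f(n) = nⁿ is O(nⁿ), while g(n) = n² + n is O(n²).
Since O(nⁿ) grows faster than O(n²), f(n) dominates.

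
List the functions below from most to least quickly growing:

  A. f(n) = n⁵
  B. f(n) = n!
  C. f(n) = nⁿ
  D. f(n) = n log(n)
C > B > A > D

Comparing growth rates:
C = nⁿ is O(nⁿ)
B = n! is O(n!)
A = n⁵ is O(n⁵)
D = n log(n) is O(n log n)

Therefore, the order from fastest to slowest is: C > B > A > D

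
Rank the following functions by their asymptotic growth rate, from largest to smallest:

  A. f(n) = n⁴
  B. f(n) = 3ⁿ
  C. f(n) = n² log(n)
B > A > C

Comparing growth rates:
B = 3ⁿ is O(3ⁿ)
A = n⁴ is O(n⁴)
C = n² log(n) is O(n² log n)

Therefore, the order from fastest to slowest is: B > A > C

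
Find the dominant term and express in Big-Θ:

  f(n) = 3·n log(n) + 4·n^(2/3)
Θ(n log n)

Order the terms by growth rate: 4·n^(2/3) ≺ 3·n log(n).
The fastest-growing term 3·n log(n) dominates as n → ∞; dropping its constant factor gives Θ(n log n).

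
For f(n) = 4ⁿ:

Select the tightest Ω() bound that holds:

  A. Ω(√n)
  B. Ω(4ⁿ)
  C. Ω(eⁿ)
B

f(n) = 4ⁿ is Ω(4ⁿ).
All listed options are valid Big-Ω bounds (lower bounds),
but Ω(4ⁿ) is the tightest (largest valid bound).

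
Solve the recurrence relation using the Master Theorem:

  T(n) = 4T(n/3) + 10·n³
Θ(n³)

Master Theorem: a = 4, b = 3, f(n) = 10·n³.
Compute the critical exponent d = log₃(4) = 1.262.
Compare f(n) = Θ(n³) against n^d:
  k = 3 > d = 1.262, so f(n) = Ω(n^(d+ε)) — Case 3.
  Regularity: a·(n/b)^3/n^3 = a/b^3 = 4/27 < 1 ✓.
  The top-level work dominates: T(n) = Θ(f(n)) = Θ(n³).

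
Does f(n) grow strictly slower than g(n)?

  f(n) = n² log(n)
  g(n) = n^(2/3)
False

f(n) = n² log(n) is O(n² log n), and g(n) = n^(2/3) is O(n^(2/3)).
Since O(n² log n) grows faster than or equal to O(n^(2/3)), f(n) = o(g(n)) is false.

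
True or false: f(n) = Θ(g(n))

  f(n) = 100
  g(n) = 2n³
False

f(n) = 100 is O(1), and g(n) = 2n³ is O(n³).
Since they have different growth rates, f(n) = Θ(g(n)) is false.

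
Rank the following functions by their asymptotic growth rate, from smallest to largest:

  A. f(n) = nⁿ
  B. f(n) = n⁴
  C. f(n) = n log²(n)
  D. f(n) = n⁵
C < B < D < A

Comparing growth rates:
C = n log²(n) is O(n log² n)
B = n⁴ is O(n⁴)
D = n⁵ is O(n⁵)
A = nⁿ is O(nⁿ)

Therefore, the order from slowest to fastest is: C < B < D < A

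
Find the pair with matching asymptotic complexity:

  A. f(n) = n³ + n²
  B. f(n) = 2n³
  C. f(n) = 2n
A and B

Examining each function:
  A. n³ + n² is O(n³)
  B. 2n³ is O(n³)
  C. 2n is O(n)

Functions A and B both have the same complexity class.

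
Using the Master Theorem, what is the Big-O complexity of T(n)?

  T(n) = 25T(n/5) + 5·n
Θ(n²)

Master Theorem: a = 25, b = 5, f(n) = 5·n.
Compute the critical exponent d = log₅(25) = 2.
Compare f(n) = Θ(n) against n^d:
  k = 1 < d = 2, so f(n) = O(n^(d-ε)) — Case 1.
  The recursion cost dominates: T(n) = Θ(n^d) = Θ(n²).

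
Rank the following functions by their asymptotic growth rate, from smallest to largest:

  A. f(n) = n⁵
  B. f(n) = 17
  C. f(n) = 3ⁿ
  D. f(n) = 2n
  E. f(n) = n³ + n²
B < D < E < A < C

Comparing growth rates:
B = 17 is O(1)
D = 2n is O(n)
E = n³ + n² is O(n³)
A = n⁵ is O(n⁵)
C = 3ⁿ is O(3ⁿ)

Therefore, the order from slowest to fastest is: B < D < E < A < C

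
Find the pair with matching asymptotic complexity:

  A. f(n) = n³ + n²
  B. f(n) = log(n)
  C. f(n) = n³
A and C

Examining each function:
  A. n³ + n² is O(n³)
  B. log(n) is O(log n)
  C. n³ is O(n³)

Functions A and C both have the same complexity class.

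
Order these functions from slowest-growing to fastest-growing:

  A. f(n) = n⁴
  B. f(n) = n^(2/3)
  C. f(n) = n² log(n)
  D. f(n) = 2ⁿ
B < C < A < D

Comparing growth rates:
B = n^(2/3) is O(n^(2/3))
C = n² log(n) is O(n² log n)
A = n⁴ is O(n⁴)
D = 2ⁿ is O(2ⁿ)

Therefore, the order from slowest to fastest is: B < C < A < D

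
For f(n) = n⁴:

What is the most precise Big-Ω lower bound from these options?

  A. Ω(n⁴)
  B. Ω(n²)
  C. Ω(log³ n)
A

f(n) = n⁴ is Ω(n⁴).
All listed options are valid Big-Ω bounds (lower bounds),
but Ω(n⁴) is the tightest (largest valid bound).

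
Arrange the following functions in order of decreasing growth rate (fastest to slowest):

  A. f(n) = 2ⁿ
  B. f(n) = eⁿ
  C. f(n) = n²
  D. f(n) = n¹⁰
B > A > D > C

Comparing growth rates:
B = eⁿ is O(eⁿ)
A = 2ⁿ is O(2ⁿ)
D = n¹⁰ is O(n¹⁰)
C = n² is O(n²)

Therefore, the order from fastest to slowest is: B > A > D > C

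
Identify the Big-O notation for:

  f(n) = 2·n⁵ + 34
O(n⁵)

The dominant term in 2·n⁵ + 34 is 2·n⁵, which is Θ(n⁵).
Lower-order terms (34) are asymptotically negligible.
Constants are absorbed, so the tightest bound is O(n⁵).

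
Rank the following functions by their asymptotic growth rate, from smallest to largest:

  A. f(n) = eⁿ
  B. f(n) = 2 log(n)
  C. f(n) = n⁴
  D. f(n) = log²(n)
B < D < C < A

Comparing growth rates:
B = 2 log(n) is O(log n)
D = log²(n) is O(log² n)
C = n⁴ is O(n⁴)
A = eⁿ is O(eⁿ)

Therefore, the order from slowest to fastest is: B < D < C < A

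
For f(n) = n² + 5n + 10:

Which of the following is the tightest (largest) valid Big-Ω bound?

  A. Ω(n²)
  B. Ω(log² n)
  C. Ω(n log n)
A

f(n) = n² + 5n + 10 is Ω(n²).
All listed options are valid Big-Ω bounds (lower bounds),
but Ω(n²) is the tightest (largest valid bound).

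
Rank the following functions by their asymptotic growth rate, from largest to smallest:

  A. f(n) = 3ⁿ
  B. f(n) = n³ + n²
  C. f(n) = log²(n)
A > B > C

Comparing growth rates:
A = 3ⁿ is O(3ⁿ)
B = n³ + n² is O(n³)
C = log²(n) is O(log² n)

Therefore, the order from fastest to slowest is: A > B > C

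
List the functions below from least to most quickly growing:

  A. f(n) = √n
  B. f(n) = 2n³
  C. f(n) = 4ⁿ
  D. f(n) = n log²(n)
A < D < B < C

Comparing growth rates:
A = √n is O(√n)
D = n log²(n) is O(n log² n)
B = 2n³ is O(n³)
C = 4ⁿ is O(4ⁿ)

Therefore, the order from slowest to fastest is: A < D < B < C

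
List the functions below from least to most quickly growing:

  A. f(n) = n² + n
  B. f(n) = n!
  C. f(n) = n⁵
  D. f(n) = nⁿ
A < C < B < D

Comparing growth rates:
A = n² + n is O(n²)
C = n⁵ is O(n⁵)
B = n! is O(n!)
D = nⁿ is O(nⁿ)

Therefore, the order from slowest to fastest is: A < C < B < D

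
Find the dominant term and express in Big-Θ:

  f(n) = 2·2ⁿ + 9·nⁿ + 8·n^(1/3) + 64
Θ(nⁿ)

Order the terms by growth rate: 64 ≺ 8·n^(1/3) ≺ 2·2ⁿ ≺ 9·nⁿ.
The fastest-growing term 9·nⁿ dominates as n → ∞; dropping its constant factor gives Θ(nⁿ).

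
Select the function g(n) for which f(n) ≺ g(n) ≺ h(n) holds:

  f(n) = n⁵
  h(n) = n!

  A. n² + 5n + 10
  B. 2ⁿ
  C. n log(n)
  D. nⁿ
B

We need g(n) with n⁵ = o(g(n)) and g(n) = o(n!), i.e. O(n⁵) ≺ g ≺ O(n!).
Check each option:
  A. n² + 5n + 10 — O(n²) does not grow strictly faster than f(n)
  B. 2ⁿ — O(2ⁿ) is strictly between O(n⁵) and O(n!) ✓
  C. n log(n) — O(n log n) does not grow strictly faster than f(n)
  D. nⁿ — O(nⁿ) does not grow strictly slower than h(n)

Only option B (2ⁿ) lies strictly between.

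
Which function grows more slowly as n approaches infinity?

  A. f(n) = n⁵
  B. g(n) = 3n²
B

f(n) = n⁵ is O(n⁵), while g(n) = 3n² is O(n²).
Since O(n²) grows slower than O(n⁵), g(n) is dominated.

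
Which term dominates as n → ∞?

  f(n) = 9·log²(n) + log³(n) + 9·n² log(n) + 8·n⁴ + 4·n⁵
4·n⁵

Looking at each term:
  - 9·log²(n) is O(log² n)
  - log³(n) is O(log³ n)
  - 9·n² log(n) is O(n² log n)
  - 8·n⁴ is O(n⁴)
  - 4·n⁵ is O(n⁵)

The term 4·n⁵ (O(n⁵)) grows fastest and dominates all others.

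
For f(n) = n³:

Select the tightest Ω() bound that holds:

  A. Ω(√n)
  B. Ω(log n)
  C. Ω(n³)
C

f(n) = n³ is Ω(n³).
All listed options are valid Big-Ω bounds (lower bounds),
but Ω(n³) is the tightest (largest valid bound).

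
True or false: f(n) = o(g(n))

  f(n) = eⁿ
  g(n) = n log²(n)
False

f(n) = eⁿ is O(eⁿ), and g(n) = n log²(n) is O(n log² n).
Since O(eⁿ) grows faster than or equal to O(n log² n), f(n) = o(g(n)) is false.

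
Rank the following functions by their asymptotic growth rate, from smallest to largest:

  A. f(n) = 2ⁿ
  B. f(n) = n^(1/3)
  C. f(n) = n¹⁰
B < C < A

Comparing growth rates:
B = n^(1/3) is O(n^(1/3))
C = n¹⁰ is O(n¹⁰)
A = 2ⁿ is O(2ⁿ)

Therefore, the order from slowest to fastest is: B < C < A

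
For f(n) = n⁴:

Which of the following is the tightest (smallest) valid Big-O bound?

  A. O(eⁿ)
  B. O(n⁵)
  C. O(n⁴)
C

f(n) = n⁴ is O(n⁴).
All listed options are valid Big-O bounds (upper bounds),
but O(n⁴) is the tightest (smallest valid bound).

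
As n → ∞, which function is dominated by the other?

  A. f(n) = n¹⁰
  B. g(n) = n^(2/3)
B

f(n) = n¹⁰ is O(n¹⁰), while g(n) = n^(2/3) is O(n^(2/3)).
Since O(n^(2/3)) grows slower than O(n¹⁰), g(n) is dominated.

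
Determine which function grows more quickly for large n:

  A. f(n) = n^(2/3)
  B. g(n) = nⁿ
B

f(n) = n^(2/3) is O(n^(2/3)), while g(n) = nⁿ is O(nⁿ).
Since O(nⁿ) grows faster than O(n^(2/3)), g(n) dominates.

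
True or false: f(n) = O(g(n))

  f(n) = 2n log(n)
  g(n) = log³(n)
False

f(n) = 2n log(n) is O(n log n), and g(n) = log³(n) is O(log³ n).
Since O(n log n) grows faster than O(log³ n), f(n) = O(g(n)) is false.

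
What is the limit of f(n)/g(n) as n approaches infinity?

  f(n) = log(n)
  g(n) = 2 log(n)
1/2

Since log(n) and 2 log(n) have the same growth rate (O(log n)),
the ratio converges to a constant: 1/2.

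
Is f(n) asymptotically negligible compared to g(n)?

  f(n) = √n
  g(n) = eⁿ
True

f(n) = √n is O(√n), and g(n) = eⁿ is O(eⁿ).
Since O(√n) grows strictly slower than O(eⁿ), f(n) = o(g(n)) is true.
This means lim(n→∞) f(n)/g(n) = 0.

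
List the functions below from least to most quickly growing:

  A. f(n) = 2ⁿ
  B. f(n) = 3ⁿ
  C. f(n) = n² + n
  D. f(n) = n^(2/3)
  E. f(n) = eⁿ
D < C < A < E < B

Comparing growth rates:
D = n^(2/3) is O(n^(2/3))
C = n² + n is O(n²)
A = 2ⁿ is O(2ⁿ)
E = eⁿ is O(eⁿ)
B = 3ⁿ is O(3ⁿ)

Therefore, the order from slowest to fastest is: D < C < A < E < B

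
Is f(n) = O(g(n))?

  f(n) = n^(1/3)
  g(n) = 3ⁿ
True

f(n) = n^(1/3) is O(n^(1/3)), and g(n) = 3ⁿ is O(3ⁿ).
Since O(n^(1/3)) ⊆ O(3ⁿ) (f grows no faster than g), f(n) = O(g(n)) is true.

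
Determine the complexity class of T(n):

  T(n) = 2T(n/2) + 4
Θ(n)

Master Theorem: a = 2, b = 2, f(n) = 4.
Compute the critical exponent d = log₂(2) = 1.
Compare f(n) = Θ(1) against n^d:
  k = 0 < d = 1, so f(n) = O(n^(d-ε)) — Case 1.
  The recursion cost dominates: T(n) = Θ(n^d) = Θ(n).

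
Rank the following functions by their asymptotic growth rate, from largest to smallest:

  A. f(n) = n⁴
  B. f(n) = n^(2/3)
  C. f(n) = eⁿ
C > A > B

Comparing growth rates:
C = eⁿ is O(eⁿ)
A = n⁴ is O(n⁴)
B = n^(2/3) is O(n^(2/3))

Therefore, the order from fastest to slowest is: C > A > B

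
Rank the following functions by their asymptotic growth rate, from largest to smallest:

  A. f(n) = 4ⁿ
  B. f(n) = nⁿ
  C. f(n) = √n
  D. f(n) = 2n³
B > A > D > C

Comparing growth rates:
B = nⁿ is O(nⁿ)
A = 4ⁿ is O(4ⁿ)
D = 2n³ is O(n³)
C = √n is O(√n)

Therefore, the order from fastest to slowest is: B > A > D > C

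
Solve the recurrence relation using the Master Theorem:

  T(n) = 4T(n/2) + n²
Θ(n² log n)

Master Theorem: a = 4, b = 2, f(n) = n².
Compute the critical exponent d = log₂(4) = 2.
Compare f(n) = Θ(n²) against n^d:
  k = 2 = d, so f(n) = Θ(n^d) — Case 2.
  Work is balanced across levels: T(n) = Θ(n^d log n) = Θ(n² log n).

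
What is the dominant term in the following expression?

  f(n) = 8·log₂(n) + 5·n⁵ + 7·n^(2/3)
5·n⁵

Looking at each term:
  - 8·log₂(n) is O(log n)
  - 5·n⁵ is O(n⁵)
  - 7·n^(2/3) is O(n^(2/3))

The term 5·n⁵ (O(n⁵)) grows fastest and dominates all others.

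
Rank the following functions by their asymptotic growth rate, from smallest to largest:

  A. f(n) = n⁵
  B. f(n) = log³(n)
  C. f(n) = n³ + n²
B < C < A

Comparing growth rates:
B = log³(n) is O(log³ n)
C = n³ + n² is O(n³)
A = n⁵ is O(n⁵)

Therefore, the order from slowest to fastest is: B < C < A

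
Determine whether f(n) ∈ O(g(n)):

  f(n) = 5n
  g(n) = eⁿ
True

f(n) = 5n is O(n), and g(n) = eⁿ is O(eⁿ).
Since O(n) ⊆ O(eⁿ) (f grows no faster than g), f(n) = O(g(n)) is true.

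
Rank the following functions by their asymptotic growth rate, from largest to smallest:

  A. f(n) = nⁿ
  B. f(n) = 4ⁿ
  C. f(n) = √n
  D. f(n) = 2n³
A > B > D > C

Comparing growth rates:
A = nⁿ is O(nⁿ)
B = 4ⁿ is O(4ⁿ)
D = 2n³ is O(n³)
C = √n is O(√n)

Therefore, the order from fastest to slowest is: A > B > D > C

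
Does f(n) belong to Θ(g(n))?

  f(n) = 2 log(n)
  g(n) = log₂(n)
True

f(n) = 2 log(n) and g(n) = log₂(n) are both O(log n).
Since they have the same asymptotic growth rate, f(n) = Θ(g(n)) is true.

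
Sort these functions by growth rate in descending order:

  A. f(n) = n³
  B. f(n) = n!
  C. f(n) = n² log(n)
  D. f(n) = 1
B > A > C > D

Comparing growth rates:
B = n! is O(n!)
A = n³ is O(n³)
C = n² log(n) is O(n² log n)
D = 1 is O(1)

Therefore, the order from fastest to slowest is: B > A > C > D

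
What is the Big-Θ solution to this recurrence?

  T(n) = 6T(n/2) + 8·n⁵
Θ(n⁵)

Master Theorem: a = 6, b = 2, f(n) = 8·n⁵.
Compute the critical exponent d = log₂(6) = 2.585.
Compare f(n) = Θ(n⁵) against n^d:
  k = 5 > d = 2.585, so f(n) = Ω(n^(d+ε)) — Case 3.
  Regularity: a·(n/b)^5/n^5 = a/b^5 = 6/32 < 1 ✓.
  The top-level work dominates: T(n) = Θ(f(n)) = Θ(n⁵).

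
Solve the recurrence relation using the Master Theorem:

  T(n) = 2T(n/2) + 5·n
Θ(n log n)

Master Theorem: a = 2, b = 2, f(n) = 5·n.
Compute the critical exponent d = log₂(2) = 1.
Compare f(n) = Θ(n) against n^d:
  k = 1 = d, so f(n) = Θ(n^d) — Case 2.
  Work is balanced across levels: T(n) = Θ(n^d log n) = Θ(n log n).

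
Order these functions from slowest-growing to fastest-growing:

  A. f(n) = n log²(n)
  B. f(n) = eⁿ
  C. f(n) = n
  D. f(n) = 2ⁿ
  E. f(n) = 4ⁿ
C < A < D < B < E

Comparing growth rates:
C = n is O(n)
A = n log²(n) is O(n log² n)
D = 2ⁿ is O(2ⁿ)
B = eⁿ is O(eⁿ)
E = 4ⁿ is O(4ⁿ)

Therefore, the order from slowest to fastest is: C < A < D < B < E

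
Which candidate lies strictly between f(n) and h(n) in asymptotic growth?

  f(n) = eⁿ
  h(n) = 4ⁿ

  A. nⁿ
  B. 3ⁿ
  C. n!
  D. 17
B

We need g(n) with eⁿ = o(g(n)) and g(n) = o(4ⁿ), i.e. O(eⁿ) ≺ g ≺ O(4ⁿ).
Check each option:
  A. nⁿ — O(nⁿ) does not grow strictly slower than h(n)
  B. 3ⁿ — O(3ⁿ) is strictly between O(eⁿ) and O(4ⁿ) ✓
  C. n! — O(n!) does not grow strictly slower than h(n)
  D. 17 — O(1) does not grow strictly faster than f(n)

Only option B (3ⁿ) lies strictly between.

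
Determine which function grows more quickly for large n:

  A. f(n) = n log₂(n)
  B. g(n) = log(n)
A

f(n) = n log₂(n) is O(n log n), while g(n) = log(n) is O(log n).
Since O(n log n) grows faster than O(log n), f(n) dominates.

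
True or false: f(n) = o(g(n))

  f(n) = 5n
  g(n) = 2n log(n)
True

f(n) = 5n is O(n), and g(n) = 2n log(n) is O(n log n).
Since O(n) grows strictly slower than O(n log n), f(n) = o(g(n)) is true.
This means lim(n→∞) f(n)/g(n) = 0.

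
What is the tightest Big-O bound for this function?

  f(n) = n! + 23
O(n!)

The dominant term in n! + 23 is n!, which is Θ(n!).
Lower-order terms (23) are asymptotically negligible.
Constants are absorbed, so the tightest bound is O(n!).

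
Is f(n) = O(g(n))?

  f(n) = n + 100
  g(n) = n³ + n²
True

f(n) = n + 100 is O(n), and g(n) = n³ + n² is O(n³).
Since O(n) ⊆ O(n³) (f grows no faster than g), f(n) = O(g(n)) is true.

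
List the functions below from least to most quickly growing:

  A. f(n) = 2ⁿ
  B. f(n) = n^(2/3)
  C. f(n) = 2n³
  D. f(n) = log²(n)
D < B < C < A

Comparing growth rates:
D = log²(n) is O(log² n)
B = n^(2/3) is O(n^(2/3))
C = 2n³ is O(n³)
A = 2ⁿ is O(2ⁿ)

Therefore, the order from slowest to fastest is: D < B < C < A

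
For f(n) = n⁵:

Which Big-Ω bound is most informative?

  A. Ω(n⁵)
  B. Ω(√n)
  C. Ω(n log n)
A

f(n) = n⁵ is Ω(n⁵).
All listed options are valid Big-Ω bounds (lower bounds),
but Ω(n⁵) is the tightest (largest valid bound).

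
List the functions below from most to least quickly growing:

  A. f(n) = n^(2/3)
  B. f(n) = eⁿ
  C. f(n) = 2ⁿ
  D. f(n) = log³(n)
B > C > A > D

Comparing growth rates:
B = eⁿ is O(eⁿ)
C = 2ⁿ is O(2ⁿ)
A = n^(2/3) is O(n^(2/3))
D = log³(n) is O(log³ n)

Therefore, the order from fastest to slowest is: B > C > A > D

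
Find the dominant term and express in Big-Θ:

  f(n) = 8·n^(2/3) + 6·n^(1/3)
Θ(n^(2/3))

Order the terms by growth rate: 6·n^(1/3) ≺ 8·n^(2/3).
The fastest-growing term 8·n^(2/3) dominates as n → ∞; dropping its constant factor gives Θ(n^(2/3)).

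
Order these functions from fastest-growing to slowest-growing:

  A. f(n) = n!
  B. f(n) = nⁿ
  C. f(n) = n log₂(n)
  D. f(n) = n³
B > A > D > C

Comparing growth rates:
B = nⁿ is O(nⁿ)
A = n! is O(n!)
D = n³ is O(n³)
C = n log₂(n) is O(n log n)

Therefore, the order from fastest to slowest is: B > A > D > C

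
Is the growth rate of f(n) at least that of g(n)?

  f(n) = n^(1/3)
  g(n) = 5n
False

f(n) = n^(1/3) is O(n^(1/3)), and g(n) = 5n is O(n).
Since O(n^(1/3)) grows slower than O(n), f(n) = Ω(g(n)) is false.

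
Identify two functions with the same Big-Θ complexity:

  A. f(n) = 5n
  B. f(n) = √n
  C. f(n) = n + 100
A and C

Examining each function:
  A. 5n is O(n)
  B. √n is O(√n)
  C. n + 100 is O(n)

Functions A and C both have the same complexity class.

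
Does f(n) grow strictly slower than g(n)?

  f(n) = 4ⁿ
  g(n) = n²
False

f(n) = 4ⁿ is O(4ⁿ), and g(n) = n² is O(n²).
Since O(4ⁿ) grows faster than or equal to O(n²), f(n) = o(g(n)) is false.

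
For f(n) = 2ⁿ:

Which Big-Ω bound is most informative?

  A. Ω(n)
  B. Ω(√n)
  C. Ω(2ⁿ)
C

f(n) = 2ⁿ is Ω(2ⁿ).
All listed options are valid Big-Ω bounds (lower bounds),
but Ω(2ⁿ) is the tightest (largest valid bound).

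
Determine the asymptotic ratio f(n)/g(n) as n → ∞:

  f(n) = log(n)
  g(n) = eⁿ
0

Since log(n) (O(log n)) grows slower than eⁿ (O(eⁿ)),
the ratio f(n)/g(n) → 0 as n → ∞.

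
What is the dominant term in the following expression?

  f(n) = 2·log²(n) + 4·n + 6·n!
6·n!

Looking at each term:
  - 2·log²(n) is O(log² n)
  - 4·n is O(n)
  - 6·n! is O(n!)

The term 6·n! (O(n!)) grows fastest and dominates all others.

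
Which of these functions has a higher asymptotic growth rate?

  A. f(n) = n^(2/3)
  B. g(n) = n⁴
B

f(n) = n^(2/3) is O(n^(2/3)), while g(n) = n⁴ is O(n⁴).
Since O(n⁴) grows faster than O(n^(2/3)), g(n) dominates.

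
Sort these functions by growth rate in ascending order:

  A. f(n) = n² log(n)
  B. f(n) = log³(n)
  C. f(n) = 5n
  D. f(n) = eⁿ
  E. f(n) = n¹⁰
B < C < A < E < D

Comparing growth rates:
B = log³(n) is O(log³ n)
C = 5n is O(n)
A = n² log(n) is O(n² log n)
E = n¹⁰ is O(n¹⁰)
D = eⁿ is O(eⁿ)

Therefore, the order from slowest to fastest is: B < C < A < E < D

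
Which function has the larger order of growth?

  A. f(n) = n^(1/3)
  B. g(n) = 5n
B

f(n) = n^(1/3) is O(n^(1/3)), while g(n) = 5n is O(n).
Since O(n) grows faster than O(n^(1/3)), g(n) dominates.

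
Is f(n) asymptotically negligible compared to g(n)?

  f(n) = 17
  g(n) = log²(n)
True

f(n) = 17 is O(1), and g(n) = log²(n) is O(log² n).
Since O(1) grows strictly slower than O(log² n), f(n) = o(g(n)) is true.
This means lim(n→∞) f(n)/g(n) = 0.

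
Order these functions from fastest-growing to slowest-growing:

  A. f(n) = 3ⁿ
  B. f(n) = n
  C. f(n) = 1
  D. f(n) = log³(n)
A > B > D > C

Comparing growth rates:
A = 3ⁿ is O(3ⁿ)
B = n is O(n)
D = log³(n) is O(log³ n)
C = 1 is O(1)

Therefore, the order from fastest to slowest is: A > B > D > C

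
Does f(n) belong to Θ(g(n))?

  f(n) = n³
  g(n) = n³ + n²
True

f(n) = n³ and g(n) = n³ + n² are both O(n³).
Since they have the same asymptotic growth rate, f(n) = Θ(g(n)) is true.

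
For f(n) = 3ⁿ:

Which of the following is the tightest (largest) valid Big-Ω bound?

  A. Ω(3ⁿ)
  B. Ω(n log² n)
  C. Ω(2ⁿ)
A

f(n) = 3ⁿ is Ω(3ⁿ).
All listed options are valid Big-Ω bounds (lower bounds),
but Ω(3ⁿ) is the tightest (largest valid bound).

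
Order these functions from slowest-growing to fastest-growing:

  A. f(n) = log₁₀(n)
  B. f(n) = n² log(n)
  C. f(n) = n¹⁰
A < B < C

Comparing growth rates:
A = log₁₀(n) is O(log n)
B = n² log(n) is O(n² log n)
C = n¹⁰ is O(n¹⁰)

Therefore, the order from slowest to fastest is: A < B < C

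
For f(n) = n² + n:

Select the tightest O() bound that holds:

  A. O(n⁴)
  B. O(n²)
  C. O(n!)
B

f(n) = n² + n is O(n²).
All listed options are valid Big-O bounds (upper bounds),
but O(n²) is the tightest (smallest valid bound).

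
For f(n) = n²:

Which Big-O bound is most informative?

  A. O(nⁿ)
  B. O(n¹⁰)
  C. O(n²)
C

f(n) = n² is O(n²).
All listed options are valid Big-O bounds (upper bounds),
but O(n²) is the tightest (smallest valid bound).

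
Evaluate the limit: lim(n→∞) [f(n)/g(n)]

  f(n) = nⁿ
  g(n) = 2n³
∞

Since nⁿ (O(nⁿ)) grows faster than 2n³ (O(n³)),
the ratio f(n)/g(n) → ∞ as n → ∞.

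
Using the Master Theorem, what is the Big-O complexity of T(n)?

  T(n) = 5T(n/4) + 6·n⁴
Θ(n⁴)

Master Theorem: a = 5, b = 4, f(n) = 6·n⁴.
Compute the critical exponent d = log₄(5) = 1.161.
Compare f(n) = Θ(n⁴) against n^d:
  k = 4 > d = 1.161, so f(n) = Ω(n^(d+ε)) — Case 3.
  Regularity: a·(n/b)^4/n^4 = a/b^4 = 5/256 < 1 ✓.
  The top-level work dominates: T(n) = Θ(f(n)) = Θ(n⁴).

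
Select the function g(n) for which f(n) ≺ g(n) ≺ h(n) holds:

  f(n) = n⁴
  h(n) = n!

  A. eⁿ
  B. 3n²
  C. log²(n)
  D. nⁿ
A

We need g(n) with n⁴ = o(g(n)) and g(n) = o(n!), i.e. O(n⁴) ≺ g ≺ O(n!).
Check each option:
  A. eⁿ — O(eⁿ) is strictly between O(n⁴) and O(n!) ✓
  B. 3n² — O(n²) does not grow strictly faster than f(n)
  C. log²(n) — O(log² n) does not grow strictly faster than f(n)
  D. nⁿ — O(nⁿ) does not grow strictly slower than h(n)

Only option A (eⁿ) lies strictly between.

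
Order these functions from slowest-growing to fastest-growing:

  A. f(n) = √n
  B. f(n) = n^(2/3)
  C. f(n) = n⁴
A < B < C

Comparing growth rates:
A = √n is O(√n)
B = n^(2/3) is O(n^(2/3))
C = n⁴ is O(n⁴)

Therefore, the order from slowest to fastest is: A < B < C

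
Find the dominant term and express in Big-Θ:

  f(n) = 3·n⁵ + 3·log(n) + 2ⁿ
Θ(2ⁿ)

Order the terms by growth rate: 3·log(n) ≺ 3·n⁵ ≺ 2ⁿ.
The fastest-growing term 2ⁿ dominates as n → ∞; dropping its constant factor gives Θ(2ⁿ).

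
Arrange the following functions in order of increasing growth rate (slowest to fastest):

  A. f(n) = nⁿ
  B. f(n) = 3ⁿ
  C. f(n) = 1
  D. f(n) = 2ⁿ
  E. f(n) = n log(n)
C < E < D < B < A

Comparing growth rates:
C = 1 is O(1)
E = n log(n) is O(n log n)
D = 2ⁿ is O(2ⁿ)
B = 3ⁿ is O(3ⁿ)
A = nⁿ is O(nⁿ)

Therefore, the order from slowest to fastest is: C < E < D < B < A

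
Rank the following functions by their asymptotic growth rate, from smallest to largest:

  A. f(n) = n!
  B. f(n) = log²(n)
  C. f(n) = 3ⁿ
B < C < A

Comparing growth rates:
B = log²(n) is O(log² n)
C = 3ⁿ is O(3ⁿ)
A = n! is O(n!)

Therefore, the order from slowest to fastest is: B < C < A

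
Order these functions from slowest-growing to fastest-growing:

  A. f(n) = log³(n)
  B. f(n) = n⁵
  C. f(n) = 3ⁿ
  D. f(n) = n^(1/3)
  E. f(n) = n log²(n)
A < D < E < B < C

Comparing growth rates:
A = log³(n) is O(log³ n)
D = n^(1/3) is O(n^(1/3))
E = n log²(n) is O(n log² n)
B = n⁵ is O(n⁵)
C = 3ⁿ is O(3ⁿ)

Therefore, the order from slowest to fastest is: A < D < E < B < C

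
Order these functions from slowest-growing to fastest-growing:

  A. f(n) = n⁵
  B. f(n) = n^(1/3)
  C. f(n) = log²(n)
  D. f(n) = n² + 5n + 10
C < B < D < A

Comparing growth rates:
C = log²(n) is O(log² n)
B = n^(1/3) is O(n^(1/3))
D = n² + 5n + 10 is O(n²)
A = n⁵ is O(n⁵)

Therefore, the order from slowest to fastest is: C < B < D < A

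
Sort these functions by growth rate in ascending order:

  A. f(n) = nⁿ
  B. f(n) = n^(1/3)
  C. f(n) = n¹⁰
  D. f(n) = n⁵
B < D < C < A

Comparing growth rates:
B = n^(1/3) is O(n^(1/3))
D = n⁵ is O(n⁵)
C = n¹⁰ is O(n¹⁰)
A = nⁿ is O(nⁿ)

Therefore, the order from slowest to fastest is: B < D < C < A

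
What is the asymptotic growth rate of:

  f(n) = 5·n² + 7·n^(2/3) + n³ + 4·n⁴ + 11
Θ(n⁴)

Order the terms by growth rate: 11 ≺ 7·n^(2/3) ≺ 5·n² ≺ n³ ≺ 4·n⁴.
The fastest-growing term 4·n⁴ dominates as n → ∞; dropping its constant factor gives Θ(n⁴).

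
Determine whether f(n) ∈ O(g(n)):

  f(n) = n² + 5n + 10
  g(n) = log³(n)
False

f(n) = n² + 5n + 10 is O(n²), and g(n) = log³(n) is O(log³ n).
Since O(n²) grows faster than O(log³ n), f(n) = O(g(n)) is false.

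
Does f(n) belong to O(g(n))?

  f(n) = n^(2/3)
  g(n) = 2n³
True

f(n) = n^(2/3) is O(n^(2/3)), and g(n) = 2n³ is O(n³).
Since O(n^(2/3)) ⊆ O(n³) (f grows no faster than g), f(n) = O(g(n)) is true.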